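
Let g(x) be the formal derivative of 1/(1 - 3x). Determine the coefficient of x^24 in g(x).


Differentiate termwise: d/dx sum_{k>=0} 3^k x^k = sum_{k>=1} k 3^k x^(k-1) = sum_{j>=0} (j+1) 3^(j+1) x^j.
Equivalently, d/dx [1/(1 - 3x)] = 3/(1 - 3x)^2.
For j = 24: 25 * 3^25 = 25 * 847288609443 = 21182215236075.

21182215236075


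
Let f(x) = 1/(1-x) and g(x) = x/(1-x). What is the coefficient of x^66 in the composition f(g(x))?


First simplify the composition: f(g(x)) = 1/(1 - x/(1-x)) = (1-x)/((1-x) - x) = (1-x)/(1-2x).
Now extract the coefficient. Write (1-x)/(1-2x) = 1/(1-2x) - x/(1-2x).
The coefficient of x^n in 1/(1-2x) is 2^n, and in x/(1-2x) is 2^(n-1) (for n >= 1).
So the coefficient of x^66 is 2^66 - 2^65 = 73786976294838206464 - 36893488147419103232 = 36893488147419103232.

36893488147419103232


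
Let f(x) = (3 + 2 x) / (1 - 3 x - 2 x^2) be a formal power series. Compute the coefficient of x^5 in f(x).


Write f(x) = sum_{k>=0} a_k x^k. Multiplying both sides by 1 - 3 x - 2 x^2 gives
(1 - 3 x - 2 x^2) sum_{k>=0} a_k x^k = 3 + 2 x.
Matching coefficients:
 x^0: a_0 = 3
 x^1: a_1 - 3 a_0 = 2  =>  a_1 = 3*3 + 2 = 11
 x^k (k >= 2): a_k = 3 a_{k-1} + 2 a_{k-2}.
Iterating: a_2 = 39, a_3 = 139, a_4 = 495, a_5 = 1763.
So the coefficient of x^5 is 1763.

1763


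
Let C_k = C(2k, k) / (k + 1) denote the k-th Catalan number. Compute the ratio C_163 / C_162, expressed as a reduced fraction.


Using C_k = (2k)! / (k! (k+1)!), the ratio C_{k+1}/C_k simplifies to
C_{k+1}/C_k = [(2k+2)! / ((k+1)! (k+2)!)] * [k! (k+1)! / (2k)!]
 = (2k+2)(2k+1) / ((k+1)(k+2)) = 2(2k+1) / (k+2).
For k = 162: 2(2*162 + 1) / (162 + 2) = 650/164 = 325/82.

325/82


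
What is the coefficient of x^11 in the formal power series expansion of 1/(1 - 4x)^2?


The general identity 1/(1 - c x)^r = sum_{k>=0} c^k C(k + r - 1, r - 1) x^k follows by substituting y = c x into 1/(1 - y)^r = sum_{k>=0} C(k + r - 1, r - 1) y^k.
For c = 4, r = 2, k = 11:
4^11 * C(12, 1) = 4194304 * 12 = 50331648.

50331648


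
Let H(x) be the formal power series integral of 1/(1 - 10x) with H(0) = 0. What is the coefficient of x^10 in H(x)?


1/(1 - 10x) = sum_{k>=0} 10^k x^k. Integrating termwise with H(0) = 0:
H(x) = sum_{k>=0} 10^k x^(k+1) / (k+1) = sum_{m>=1} 10^(m-1) x^m / m.
For m = 10: 10^9/10 = 1000000000/10 = 100000000.

100000000


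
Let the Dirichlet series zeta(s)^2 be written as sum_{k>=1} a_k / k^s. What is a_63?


The Dirichlet convolution of the constant function 1 with itself gives (1 * 1)(k) = sum_{d | k} 1 = d(k), the number of positive divisors of k.
Since zeta(s) = sum_{k>=1} 1/k^s, we have zeta(s)^2 = sum_{k>=1} d(k)/k^s, so a_k = d(k).
For k = 63: the divisors are 1, 3, 7, 9, 21, 63.
Count = 6.

6


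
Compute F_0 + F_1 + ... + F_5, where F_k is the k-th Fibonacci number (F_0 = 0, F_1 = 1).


Use the identity sum_{k=0}^{N} F_k = F_{N+2} - 1 (which follows from F_{k+2} - F_{k+1} = F_k). Then
sum_{k=0}^{5} F_k = (F_{7} - 1) - (F_{1} - 1) = F_{7} - F_{1}.
Computing: F_{7} = 13, F_{1} = 1, so
Sum = 13 - 1 = 12.

12


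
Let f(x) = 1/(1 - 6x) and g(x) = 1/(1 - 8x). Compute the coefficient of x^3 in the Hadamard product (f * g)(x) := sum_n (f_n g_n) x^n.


f has coefficients f_k = 6^k and g has coefficients g_k = 8^k, so the Hadamard product has coefficient (f*g)_k = 6^k * 8^k = 48^k.
For k = 3: 48^3 = 110592.

110592


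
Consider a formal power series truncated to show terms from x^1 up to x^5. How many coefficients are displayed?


From x^1 to x^5 inclusive, the count is 5 - 1 + 1 = 5.

5


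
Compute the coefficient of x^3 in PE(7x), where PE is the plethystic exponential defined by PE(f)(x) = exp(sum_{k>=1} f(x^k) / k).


With f(x) = 7x, the exponent is sum_{k>=1} 7 x^k / k = 7 * (-ln(1 - x)). Exponentiating:
PE(7x) = exp(-7 ln(1 - x)) = 1/(1 - x)^7.
By the negative binomial expansion, [x^n] 1/(1 - x)^7 = C(n + 6, 6).
For n = 3: C(9, 6) = 84.

84


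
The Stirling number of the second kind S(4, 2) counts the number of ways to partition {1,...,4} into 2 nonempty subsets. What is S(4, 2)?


Using the explicit formula S(n,k) = (1/k!) sum_{j=0}^{k} (-1)^(k-j) C(k,j) j^n:
S(4, 2) = 7
Equivalently, S(n,k) is n! times the coefficient of x^n in the EGF (e^x - 1)^k / k!.

7


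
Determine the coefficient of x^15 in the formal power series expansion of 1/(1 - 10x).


The geometric series identity gives 1/(1 - c x) = sum_{k>=0} c^k x^k, so the coefficient of x^k is c^k.
Here c = 10 and k = 15.
Computing: 10^15 = 1000000000000000

1000000000000000


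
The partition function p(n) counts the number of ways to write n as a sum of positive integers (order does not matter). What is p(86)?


Using the generating function prod_{k>=1} 1/(1-x^k), we compute p(86).
By dynamic programming over parts 1 through 86:
p(86) = 34262962

34262962


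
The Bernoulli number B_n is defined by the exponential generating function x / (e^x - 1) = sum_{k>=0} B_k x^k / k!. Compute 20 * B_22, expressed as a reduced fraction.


Bernoulli numbers can also be computed recursively via B_0 = 1 and sum_{j=0}^{m} C(m+1, j) B_j = 0 for m >= 1. Odd-index Bernoulli numbers vanish for k >= 3.
Computing B_22 = 854513/138, so 20 * B_22 = 20 * 854513/138 = 8545130/69.

8545130/69


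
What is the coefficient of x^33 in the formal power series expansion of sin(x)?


The Maclaurin series is sin(t) = sum_{k>=0} (-1)^k t^(2k+1) / (2k+1)!, so substituting t = x, only odd powers of x are nonzero, with coefficient of x^(2k+1) equal to (-1)^k / (2k+1)!.
Write 33 = 2*16 + 1, giving the coefficient (-1)^16 / 33! = 1/8683317618811886495518194401280000000 = 1/8683317618811886495518194401280000000.

1/8683317618811886495518194401280000000


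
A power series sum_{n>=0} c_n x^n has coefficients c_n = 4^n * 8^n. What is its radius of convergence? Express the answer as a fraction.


By the root test (Cauchy-Hadamard), the radius is R = 1 / limsup_n |c_n|^(1/n).
Here |c_n|^(1/n) = (4^n * 8^n)^(1/n) = 4 * 8 = 32 for all n.
So R = 1/32 = 1/32.

1/32


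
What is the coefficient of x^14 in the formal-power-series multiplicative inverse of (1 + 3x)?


The inverse is 1/(1 + 3x). Apply the geometric identity 1/(1 - y) = sum_{k>=0} y^k with y = -3x:
1/(1 + 3x) = sum_{k>=0} (-3)^k x^k.
So the coefficient of x^14 is (-3)^14 = 4782969.

4782969


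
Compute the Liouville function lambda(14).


The Liouville function is lambda(k) = (-1)^Omega(k), where Omega(k) counts the prime factors of k with multiplicity.
Factoring: 14 = 2 * 7, so Omega(14) = 2.
lambda(14) = (-1)^2 = 1.

1


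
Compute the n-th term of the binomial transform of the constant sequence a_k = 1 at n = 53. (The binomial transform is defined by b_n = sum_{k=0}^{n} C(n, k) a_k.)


With a_k = 1 for all k, b_n = sum_{k=0}^{n} C(n, k) = 2^n by the binomial theorem.
For n = 53: 2^53 = 9007199254740992.

9007199254740992


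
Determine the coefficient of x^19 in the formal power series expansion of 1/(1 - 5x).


The geometric series identity gives 1/(1 - c x) = sum_{k>=0} c^k x^k, so the coefficient of x^k is c^k.
Here c = 5 and k = 19.
Computing: 5^19 = 19073486328125

19073486328125


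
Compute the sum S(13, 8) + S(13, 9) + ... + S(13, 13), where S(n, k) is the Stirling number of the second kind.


By definition, S(n, k) counts partitions of an n-set into exactly k nonempty blocks.
Computing row n = 13 for k = 8..13:
S(13, k): 1899612, 359502, 39325, 2431, 78, 1
Sum = 2300949.

2300949


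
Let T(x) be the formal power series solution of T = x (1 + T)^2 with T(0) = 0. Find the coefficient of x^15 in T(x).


Apply the Lagrange inversion formula: if T = x * phi(T) with phi(t) = (1 + t)^2, then [x^n] T = (1/n) [t^(n-1)] phi(t)^n = (1/n) [t^(n-1)] (1 + t)^(2n) = (1/n) C(2n, n-1).
Using the identity C(2n, n-1) = C(2n, n) * n / (n+1), the unscaled factor equals C(2n, n) / (n+1) = C_n, the n-th Catalan number.
For n = 15: C_15 = C(30, 15) / 16 = 155117520/16 = 9694845 = 9694845.

9694845


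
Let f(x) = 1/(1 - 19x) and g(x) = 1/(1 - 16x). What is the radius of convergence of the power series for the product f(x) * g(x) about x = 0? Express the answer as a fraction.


The radius of 1/(1 - 19x) is 1/19 (nearest singularity at x = 1/19), and the radius of 1/(1 - 16x) is 1/16.
The product f(x)*g(x) = 1/((1 - 19x)(1 - 16x)) has singularities at both 1/19 and 1/16, so its radius of convergence is the distance to the nearest one:
min(1/19, 1/16) = 1/19.

1/19


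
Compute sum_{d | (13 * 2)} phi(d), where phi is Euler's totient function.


First, 13 * 2 = 26. One classical identity is sum_{d | n} phi(d) = n (each k in [1, n] has a unique gcd with n, and among the k's with gcd(k, n) = n/d there are phi(d) of them). So the sum equals 26. We also verify directly:
Divisors of 26: 1, 2, 13, 26.
phi values: 1, 1, 12, 12.
Sum = 26.

26


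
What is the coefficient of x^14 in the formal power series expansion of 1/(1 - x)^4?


The expansion 1/(1 - x)^r = sum_{k>=0} C(k + r - 1, r - 1) x^k follows from the multiset / negative-binomial theorem (or from repeated differentiation of the geometric series).
For r = 4 and k = 14:
C(17, 3) = 355687428096000 / (6 * 87178291200) = 680.

680


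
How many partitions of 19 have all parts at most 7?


Using the generating function (1-x)^(-1)(1-x^2)^(-1)...(1-x^7)^(-1),
the coefficient of x^19 counts these restricted partitions.
Result = 300

300


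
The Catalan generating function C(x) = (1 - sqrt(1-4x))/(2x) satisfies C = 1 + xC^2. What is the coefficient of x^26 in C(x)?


Substituting x -> x scales the n-th coefficient by 1, so [x^26] C(x) = C_26.
C_26 = C(2*26, 26)/(27) = 495918532948104/27 = 18367353072152.
= 18367353072152.

18367353072152


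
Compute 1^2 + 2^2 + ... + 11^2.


This power sum has a closed form given by Faulhaber's formula
sum_{k=1}^{m} k^p = (1 / (p + 1)) * sum_{j=0}^{p} C(p + 1, j) B_j m^(p + 1 - j),
but for small m direct computation is fastest:
1 + 4 + 9 + 16 + 25 + 36 + 49 + 64 + 81 + 100 + 121 = 506.

506


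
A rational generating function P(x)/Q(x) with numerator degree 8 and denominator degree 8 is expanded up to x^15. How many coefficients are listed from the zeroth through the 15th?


Expanding up to x^15 gives the coefficients for x^0, x^1, ..., x^15.
That is 15 + 1 = 16 coefficients in total.

16


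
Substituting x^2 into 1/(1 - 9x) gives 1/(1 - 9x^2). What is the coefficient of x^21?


Since 1/(1 - 9x^2) only has even powers of x,
the coefficient of x^21 (odd) is 0.

0


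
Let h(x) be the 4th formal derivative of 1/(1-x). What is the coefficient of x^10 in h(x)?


Differentiating 4 times: d^4/dx^4 [1/(1-x)] = 4!/(1-x)^5.
The expansion 1/(1-x)^5 = sum_{k>=0} C(k+4, 4) x^k, so the coefficient of x^n in 4!/(1-x)^5 is 4! * C(n+4, 4).
For n = 10: 24 * C(14, 4) = 24 * 1001 = 24024

24024


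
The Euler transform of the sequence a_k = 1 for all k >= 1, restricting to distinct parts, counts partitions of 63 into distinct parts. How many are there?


Partitions of 63 into distinct parts can be computed via generating function.
Product (1+x)(1+x^2)(1+x^3)...
The coefficient of x^63 = 14848

14848


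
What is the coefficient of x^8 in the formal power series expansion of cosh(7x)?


The Maclaurin series is cosh(t) = sum_{m>=0} t^(2m) / (2m)!, so substituting t = 7x, only even powers of x are nonzero, with coefficient of x^(2m) equal to 7^(2m) / (2m)!.
For x^8 the coefficient is 7^8/8! = 5764801/40320 = 823543/5760.

823543/5760


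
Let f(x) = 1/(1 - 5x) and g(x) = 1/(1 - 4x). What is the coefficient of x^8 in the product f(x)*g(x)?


The coefficient of x^n in f*g is the Cauchy product: sum_{k=0}^{n} a^k * b^(n-k).
With a=5, b=4, n=8:
sum_{k=0}^{8} 5^k * 4^(8-k)
= 1690981

1690981


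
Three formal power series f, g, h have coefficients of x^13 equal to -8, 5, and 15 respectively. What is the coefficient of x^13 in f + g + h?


Series addition is componentwise:
-8 + 5 + 15
= 12

12


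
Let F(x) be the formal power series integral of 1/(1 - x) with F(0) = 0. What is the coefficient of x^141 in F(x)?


1/(1 - x) = sum_{k>=0} x^k. Integrating termwise and using F(0) = 0 gives
F(x) = sum_{k>=0} x^(k+1) / (k+1) = sum_{m>=1} x^m / m = -ln(1 - x).
So the coefficient of x^141 is 1/141 = 1/141.

1/141


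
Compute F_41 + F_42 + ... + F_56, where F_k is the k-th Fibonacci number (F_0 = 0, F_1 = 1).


Use the identity sum_{k=0}^{N} F_k = F_{N+2} - 1 (which follows from F_{k+2} - F_{k+1} = F_k). Then
sum_{k=41}^{56} F_k = (F_{58} - 1) - (F_{42} - 1) = F_{58} - F_{42}.
Computing: F_{58} = 591286729879, F_{42} = 267914296, so
Sum = 591286729879 - 267914296 = 591018815583.

591018815583


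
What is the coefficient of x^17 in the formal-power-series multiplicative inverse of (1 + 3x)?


The inverse is 1/(1 + 3x). Apply the geometric identity 1/(1 - y) = sum_{k>=0} y^k with y = -3x:
1/(1 + 3x) = sum_{k>=0} (-3)^k x^k.
So the coefficient of x^17 is (-3)^17 = -129140163.

-129140163


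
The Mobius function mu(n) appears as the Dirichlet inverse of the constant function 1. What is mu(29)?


29 = 29 (all distinct primes).
mu(29) = (-1)^1 = -1

-1


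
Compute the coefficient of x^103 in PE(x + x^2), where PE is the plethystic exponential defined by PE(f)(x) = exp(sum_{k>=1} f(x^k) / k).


With f(x) = x + x^2, the exponent is sum_{k>=1} (x^k + x^(2k)) / k = -ln(1 - x) - ln(1 - x^2). Exponentiating:
PE(x + x^2) = 1 / ((1 - x)(1 - x^2)).
This is the generating function for partitions of n into parts of size 1 or 2. The number of 2's can be any j in 0..51, and the rest are 1's, so
[x^103] = floor(103/2) + 1 = 52.

52


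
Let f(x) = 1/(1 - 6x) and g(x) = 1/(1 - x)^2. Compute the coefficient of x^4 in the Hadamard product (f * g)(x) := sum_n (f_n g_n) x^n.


f has coefficients f_k = 6^k. For g = 1/(1 - x)^2 the coefficient is g_k = C(k + 1, 1) = k + 1. The Hadamard coefficient is (f * g)_k = 6^k * (k + 1).
For k = 4: 6^4 * 5 = 1296 * 5 = 6480.

6480


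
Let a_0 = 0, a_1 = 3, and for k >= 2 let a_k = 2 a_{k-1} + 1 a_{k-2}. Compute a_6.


Iterating the recurrence forward:
a_0 = 0
a_1 = 3
a_2 = 2*3 + 1*0 = 6
a_3 = 2*6 + 1*3 = 15
a_4 = 2*15 + 1*6 = 36
a_5 = 2*36 + 1*15 = 87
a_6 = 2*87 + 1*36 = 210
So a_6 = 210.

210


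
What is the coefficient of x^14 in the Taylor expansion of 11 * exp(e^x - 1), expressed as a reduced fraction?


exp(e^x - 1) = sum_{k>=0} Bell_k x^k / k!, where Bell_k is the k-th Bell number.
So the coefficient of x^14 is 11 * Bell_14 / 14!.
Computing: Bell_14 = 190899322 and 14! = 87178291200, giving
11 * 190899322/87178291200 = 95449661/3962649600.

95449661/3962649600


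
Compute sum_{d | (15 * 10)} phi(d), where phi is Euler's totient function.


First, 15 * 10 = 150. One classical identity is sum_{d | n} phi(d) = n (each k in [1, n] has a unique gcd with n, and among the k's with gcd(k, n) = n/d there are phi(d) of them). So the sum equals 150. We also verify directly:
Divisors of 150: 1, 2, 3, 5, 6, 10, 15, 25, 30, 50, 75, 150.
phi values: 1, 1, 2, 4, 2, 4, 8, 20, 8, 20, 40, 40.
Sum = 150.

150


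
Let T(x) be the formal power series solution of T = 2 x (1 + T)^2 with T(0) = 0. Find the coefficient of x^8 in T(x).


Apply the Lagrange inversion formula: if T = 2 x * phi(T) with phi(t) = (1 + t)^2, then [x^n] T = 2^n * (1/n) [t^(n-1)] phi(t)^n = 2^n * (1/n) [t^(n-1)] (1 + t)^(2n) = 2^n * (1/n) C(2n, n-1).
Using the identity C(2n, n-1) = C(2n, n) * n / (n+1), the unscaled factor equals C(2n, n) / (n+1) = C_n, the n-th Catalan number.
For n = 8: C_8 = C(16, 8) / 9 = 12870/9 = 1430.
With the 2^8 = 256 factor, the coefficient is 256 * 1430 = 366080.

366080


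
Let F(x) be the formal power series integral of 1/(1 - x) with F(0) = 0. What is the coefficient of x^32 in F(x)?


1/(1 - x) = sum_{k>=0} x^k. Integrating termwise and using F(0) = 0 gives
F(x) = sum_{k>=0} x^(k+1) / (k+1) = sum_{m>=1} x^m / m = -ln(1 - x).
So the coefficient of x^32 is 1/32 = 1/32.

1/32


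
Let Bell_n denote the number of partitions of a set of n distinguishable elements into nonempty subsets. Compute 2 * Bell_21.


Bell_21 can be computed from the Bell triangle or from Dobinski's identity Bell_n = (1/e) * sum_{k>=0} k^n / k!.
Computing Bell_21 = 474869816156751.
Then 2 * 474869816156751 = 949739632313502.

949739632313502


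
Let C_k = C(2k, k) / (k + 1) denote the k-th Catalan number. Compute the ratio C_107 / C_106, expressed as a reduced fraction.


Using C_k = (2k)! / (k! (k+1)!), the ratio C_{k+1}/C_k simplifies to
C_{k+1}/C_k = [(2k+2)! / ((k+1)! (k+2)!)] * [k! (k+1)! / (2k)!]
 = (2k+2)(2k+1) / ((k+1)(k+2)) = 2(2k+1) / (k+2).
For k = 106: 2(2*106 + 1) / (106 + 2) = 426/108 = 71/18.

71/18


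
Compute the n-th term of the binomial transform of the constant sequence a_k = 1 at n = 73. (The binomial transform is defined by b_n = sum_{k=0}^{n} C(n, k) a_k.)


With a_k = 1 for all k, b_n = sum_{k=0}^{n} C(n, k) = 2^n by the binomial theorem.
For n = 73: 2^73 = 9444732965739290427392.

9444732965739290427392


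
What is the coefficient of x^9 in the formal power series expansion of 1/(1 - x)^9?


The negative binomial / multiset identity is
1/(1 - x)^r = sum_{k>=0} C(k + r - 1, r - 1) x^k.
Here r = 9 and k = 9, so the coefficient is
C(9 + 8, 8) = C(17, 8)
= 24310

24310


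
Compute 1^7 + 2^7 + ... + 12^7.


This power sum has a closed form given by Faulhaber's formula
sum_{k=1}^{m} k^p = (1 / (p + 1)) * sum_{j=0}^{p} C(p + 1, j) B_j m^(p + 1 - j),
but for small m direct computation is fastest:
1 + 128 + 2187 + 16384 + 78125 + 279936 + 823543 + 2097152 + 4782969 + 10000000 + 19487171 + 35831808 = 73399404.

73399404


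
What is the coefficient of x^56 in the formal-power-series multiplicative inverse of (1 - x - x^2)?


Let the inverse be f(x) = sum_{k>=0} a_k x^k. From f(x) * (1 - x - x^2) = 1 and matching coefficients:
 x^0: a_0 = 1.
 x^1: a_1 - a_0 = 0, so a_1 = 1.
 x^k (k >= 2): a_k - a_{k-1} - a_{k-2} = 0, i.e. a_k = a_{k-1} + a_{k-2}.
This is the Fibonacci-type recurrence shifted so that a_0 = a_1 = 1.
Iterating: a_0=1, a_1=1, a_2=2, a_3=3, a_4=5, a_5=8, a_6=13, a_7=21, a_8=34, a_9=55, ...
a_56 = 365435296162.

365435296162


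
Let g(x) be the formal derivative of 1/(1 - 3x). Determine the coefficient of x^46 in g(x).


Differentiate termwise: d/dx sum_{k>=0} 3^k x^k = sum_{k>=1} k 3^k x^(k-1) = sum_{j>=0} (j+1) 3^(j+1) x^j.
Equivalently, d/dx [1/(1 - 3x)] = 3/(1 - 3x)^2.
For j = 46: 47 * 3^47 = 47 * 26588814358957503287787 = 1249674274871002654525989.

1249674274871002654525989


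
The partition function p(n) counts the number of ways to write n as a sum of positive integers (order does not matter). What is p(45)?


Using the generating function prod_{k>=1} 1/(1-x^k), we compute p(45).
By dynamic programming over parts 1 through 45:
p(45) = 89134

89134


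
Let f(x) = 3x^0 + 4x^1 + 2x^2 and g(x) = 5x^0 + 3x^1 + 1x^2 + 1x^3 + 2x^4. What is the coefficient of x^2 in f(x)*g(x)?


Cauchy product at x^2:
3*1 + 4*3 + 2*5
= 25

25


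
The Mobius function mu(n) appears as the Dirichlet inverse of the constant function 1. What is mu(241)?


241 = 241 (all distinct primes).
mu(241) = (-1)^1 = -1

-1


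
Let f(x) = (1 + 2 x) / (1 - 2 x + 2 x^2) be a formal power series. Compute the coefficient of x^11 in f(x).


Write f(x) = sum_{k>=0} a_k x^k. Multiplying both sides by 1 - 2 x + 2 x^2 gives
(1 - 2 x + 2 x^2) sum_{k>=0} a_k x^k = 1 + 2 x.
Matching coefficients:
 x^0: a_0 = 1
 x^1: a_1 - 2 a_0 = 2  =>  a_1 = 2*1 + 2 = 4
 x^k (k >= 2): a_k = 2 a_{k-1} - 2 a_{k-2}.
Iterating: a_2 = 6, a_3 = 4, a_4 = -4, a_5 = -16, a_6 = -24, a_7 = -16, a_8 = 16, a_9 = 64, a_10 = 96, a_11 = 64.
So the coefficient of x^11 is 64.

64


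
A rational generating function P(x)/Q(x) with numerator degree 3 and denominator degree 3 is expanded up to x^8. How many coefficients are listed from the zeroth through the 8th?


Expanding up to x^8 gives the coefficients for x^0, x^1, ..., x^8.
That is 8 + 1 = 9 coefficients in total.

9


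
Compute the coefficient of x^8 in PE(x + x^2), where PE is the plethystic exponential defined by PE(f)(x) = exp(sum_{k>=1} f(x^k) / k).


With f(x) = x + x^2, the exponent is sum_{k>=1} (x^k + x^(2k)) / k = -ln(1 - x) - ln(1 - x^2). Exponentiating:
PE(x + x^2) = 1 / ((1 - x)(1 - x^2)).
This is the generating function for partitions of n into parts of size 1 or 2. The number of 2's can be any j in 0..4, and the rest are 1's, so
[x^8] = floor(8/2) + 1 = 5.

5


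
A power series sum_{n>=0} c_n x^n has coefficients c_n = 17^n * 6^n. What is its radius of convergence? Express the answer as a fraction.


By the root test (Cauchy-Hadamard), the radius is R = 1 / limsup_n |c_n|^(1/n).
Here |c_n|^(1/n) = (17^n * 6^n)^(1/n) = 17 * 6 = 102 for all n.
So R = 1/102 = 1/102.

1/102


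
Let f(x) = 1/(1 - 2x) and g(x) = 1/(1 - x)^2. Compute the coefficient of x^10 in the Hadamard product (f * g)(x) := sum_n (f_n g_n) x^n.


f has coefficients f_k = 2^k. For g = 1/(1 - x)^2 the coefficient is g_k = C(k + 1, 1) = k + 1. The Hadamard coefficient is (f * g)_k = 2^k * (k + 1).
For k = 10: 2^10 * 11 = 1024 * 11 = 11264.

11264


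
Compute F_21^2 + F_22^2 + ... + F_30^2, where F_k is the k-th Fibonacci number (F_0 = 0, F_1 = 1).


There is a standard identity sum_{k=0}^{N} F_k^2 = F_N * F_{N+1} (proved inductively from the telescoping relation F_k^2 = F_k F_{k+1} - F_{k-1} F_k). Then
sum_{k=21}^{30} F_k^2 = F_30 F_31 - F_20 F_21.
Computing: F_30 = 832040, F_31 = 1346269, F_20 = 6765, F_21 = 10946.
Sum = 832040 * 1346269 - 6765 * 10946 = 1120075609070.

1120075609070


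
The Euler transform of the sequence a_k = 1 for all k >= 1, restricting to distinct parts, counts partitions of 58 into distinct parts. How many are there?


Partitions of 58 into distinct parts can be computed via generating function.
Product (1+x)(1+x^2)(1+x^3)...
The coefficient of x^58 = 8808

8808


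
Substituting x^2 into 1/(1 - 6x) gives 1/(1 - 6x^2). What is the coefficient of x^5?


Since 1/(1 - 6x^2) only has even powers of x,
the coefficient of x^5 (odd) is 0.

0


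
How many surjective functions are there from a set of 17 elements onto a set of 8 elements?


By inclusion-exclusion on which target elements are missed, the number of surjections from an n-set onto a k-set is
surj(n, k) = sum_{j=0}^{k} (-1)^j C(k, j) (k - j)^n.
Equivalently surj(n, k) = k! * S(n, k), where S(n, k) is the Stirling number of the second kind.
For n = 17, k = 8:
S(17, 8) = 20415995028, so
surj = 8! * 20415995028 = 40320 * 20415995028 = 823172919528960.

823172919528960


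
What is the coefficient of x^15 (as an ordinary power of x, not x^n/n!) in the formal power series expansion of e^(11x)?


The exponential series is e^y = sum_{k>=0} y^k / k!. Substituting y = 11x gives
e^(11x) = sum_{k>=0} 11^k x^k / k!.
So the coefficient of x^n is a^n/n! with a = 11, n = 15:
11^15 / 15! = 4177248169415651/1307674368000 = 379749833583241/118879488000

379749833583241/118879488000


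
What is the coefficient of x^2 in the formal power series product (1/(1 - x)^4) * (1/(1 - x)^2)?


Combine the factors: (1/(1 - x)^4) * (1/(1 - x)^2) = 1/(1 - x)^6.
Then use 1/(1 - x)^r = sum_{k>=0} C(k + r - 1, r - 1) x^k with r = 6 and k = 2:
C(7, 5) = 21.

21


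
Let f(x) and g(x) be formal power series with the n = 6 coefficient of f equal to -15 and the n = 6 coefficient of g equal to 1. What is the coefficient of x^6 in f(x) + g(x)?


Addition of formal power series is termwise.
The coefficient of x^6 in f + g = -15 + 1
= -14

-14


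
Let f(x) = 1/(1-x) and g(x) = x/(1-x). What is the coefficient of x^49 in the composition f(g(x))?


First simplify the composition: f(g(x)) = 1/(1 - x/(1-x)) = (1-x)/((1-x) - x) = (1-x)/(1-2x).
Now extract the coefficient. Write (1-x)/(1-2x) = 1/(1-2x) - x/(1-2x).
The coefficient of x^n in 1/(1-2x) is 2^n, and in x/(1-2x) is 2^(n-1) (for n >= 1).
So the coefficient of x^49 is 2^49 - 2^48 = 562949953421312 - 281474976710656 = 281474976710656.

281474976710656


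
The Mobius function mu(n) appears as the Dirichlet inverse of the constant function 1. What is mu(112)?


112 has a squared prime factor, so mu(112) = 0.
Factorization reveals a repeated prime.

0


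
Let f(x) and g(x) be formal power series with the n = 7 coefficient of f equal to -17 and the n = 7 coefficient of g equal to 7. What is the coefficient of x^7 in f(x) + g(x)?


Addition of formal power series is termwise.
The coefficient of x^7 in f + g = -17 + 7
= -10

-10


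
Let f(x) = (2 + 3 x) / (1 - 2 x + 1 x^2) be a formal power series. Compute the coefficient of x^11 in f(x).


Write f(x) = sum_{k>=0} a_k x^k. Multiplying both sides by 1 - 2 x + 1 x^2 gives
(1 - 2 x + 1 x^2) sum_{k>=0} a_k x^k = 2 + 3 x.
Matching coefficients:
 x^0: a_0 = 2
 x^1: a_1 - 2 a_0 = 3  =>  a_1 = 2*2 + 3 = 7
 x^k (k >= 2): a_k = 2 a_{k-1} - 1 a_{k-2}.
Iterating: a_2 = 12, a_3 = 17, a_4 = 22, a_5 = 27, a_6 = 32, a_7 = 37, a_8 = 42, a_9 = 47, a_10 = 52, a_11 = 57.
So the coefficient of x^11 is 57.

57


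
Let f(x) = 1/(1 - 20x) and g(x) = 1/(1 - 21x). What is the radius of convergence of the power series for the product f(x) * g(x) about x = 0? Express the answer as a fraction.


The radius of 1/(1 - 20x) is 1/20 (nearest singularity at x = 1/20), and the radius of 1/(1 - 21x) is 1/21.
The product f(x)*g(x) = 1/((1 - 20x)(1 - 21x)) has singularities at both 1/20 and 1/21, so its radius of convergence is the distance to the nearest one:
min(1/20, 1/21) = 1/21.

1/21


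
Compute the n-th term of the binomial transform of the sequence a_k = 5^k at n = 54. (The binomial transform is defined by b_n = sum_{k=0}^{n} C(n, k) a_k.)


With a_k = 5^k, b_n = sum_{k=0}^{n} C(n, k) 5^k = (1 + 5)^n by the binomial theorem.
For n = 54: (1 + 5)^54 = 6^54 = 1047532535594334222593508922191671036215296.

1047532535594334222593508922191671036215296


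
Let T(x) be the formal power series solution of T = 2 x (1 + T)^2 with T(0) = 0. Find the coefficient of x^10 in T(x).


Apply the Lagrange inversion formula: if T = 2 x * phi(T) with phi(t) = (1 + t)^2, then [x^n] T = 2^n * (1/n) [t^(n-1)] phi(t)^n = 2^n * (1/n) [t^(n-1)] (1 + t)^(2n) = 2^n * (1/n) C(2n, n-1).
Using the identity C(2n, n-1) = C(2n, n) * n / (n+1), the unscaled factor equals C(2n, n) / (n+1) = C_n, the n-th Catalan number.
For n = 10: C_10 = C(20, 10) / 11 = 184756/11 = 16796.
With the 2^10 = 1024 factor, the coefficient is 1024 * 16796 = 17199104.

17199104


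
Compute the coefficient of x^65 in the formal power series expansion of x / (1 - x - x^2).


Let f(x) = sum_{k>=0} a_k x^k. Multiplying f(x) * (1 - x - x^2) = x and matching coefficients gives a_0 = 0, a_1 = 1, and a_k = a_{k-1} + a_{k-2} for k >= 2. These are the Fibonacci numbers F_k.
Iterating from F_0 = 0, F_1 = 1:
F_0=0, F_1=1, F_2=1, F_3=2, F_4=3, F_5=5, F_6=8, F_7=13, F_8=21, F_9=34, ...
F_65 = 17167680177565.

17167680177565


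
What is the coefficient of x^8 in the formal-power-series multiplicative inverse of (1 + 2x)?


The inverse is 1/(1 + 2x). Apply the geometric identity 1/(1 - y) = sum_{k>=0} y^k with y = -2x:
1/(1 + 2x) = sum_{k>=0} (-2)^k x^k.
So the coefficient of x^8 is (-2)^8 = 256.

256


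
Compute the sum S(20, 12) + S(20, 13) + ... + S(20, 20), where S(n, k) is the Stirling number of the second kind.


By definition, S(n, k) counts partitions of an n-set into exactly k nonempty blocks.
Computing row n = 20 for k = 12..20:
S(20, k): 411016633391, 61068660380, 6302524580, 452329200, 22350954, 741285, 15675, 190, 1
Sum = 478863255656.

478863255656


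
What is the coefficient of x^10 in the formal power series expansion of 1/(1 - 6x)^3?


The general identity 1/(1 - c x)^r = sum_{k>=0} c^k C(k + r - 1, r - 1) x^k follows by substituting y = c x into 1/(1 - y)^r = sum_{k>=0} C(k + r - 1, r - 1) y^k.
For c = 6, r = 3, k = 10:
6^10 * C(12, 2) = 60466176 * 66 = 3990767616.

3990767616


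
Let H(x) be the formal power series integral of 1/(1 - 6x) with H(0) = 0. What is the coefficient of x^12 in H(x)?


1/(1 - 6x) = sum_{k>=0} 6^k x^k. Integrating termwise with H(0) = 0:
H(x) = sum_{k>=0} 6^k x^(k+1) / (k+1) = sum_{m>=1} 6^(m-1) x^m / m.
For m = 12: 6^11/12 = 362797056/12 = 30233088.

30233088


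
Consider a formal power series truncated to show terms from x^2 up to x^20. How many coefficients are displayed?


From x^2 to x^20 inclusive, the count is 20 - 2 + 1 = 19.

19


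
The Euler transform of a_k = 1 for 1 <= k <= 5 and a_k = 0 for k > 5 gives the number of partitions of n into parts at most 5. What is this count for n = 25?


Partitions of 25 into parts at most 5:
Using generating function (1-x)^(-1)(1-x^2)^(-1)...(1-x^5)^(-1),
the coefficient of x^25 = 377

377


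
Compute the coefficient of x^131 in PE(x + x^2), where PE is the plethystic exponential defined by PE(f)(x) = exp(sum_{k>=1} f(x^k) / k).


With f(x) = x + x^2, the exponent is sum_{k>=1} (x^k + x^(2k)) / k = -ln(1 - x) - ln(1 - x^2). Exponentiating:
PE(x + x^2) = 1 / ((1 - x)(1 - x^2)).
This is the generating function for partitions of n into parts of size 1 or 2. The number of 2's can be any j in 0..65, and the rest are 1's, so
[x^131] = floor(131/2) + 1 = 66.

66


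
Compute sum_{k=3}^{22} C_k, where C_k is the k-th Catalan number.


C_3 through C_22: 5, 14, 42, 132, 429, 1430, 4862, 16796, 58786, 208012, 742900, 2674440, 9694845, 35357670, 129644790, 477638700, 1767263190, 6564120420, 24466267020, 91482563640
Sum = 5 + 14 + 42 + 132 + 429 + 1430 + 4862 + 16796 + 58786 + 208012 + 742900 + 2674440 + 9694845 + 35357670 + 129644790 + 477638700 + 1767263190 + 6564120420 + 24466267020 + 91482563640
= 124936258123

124936258123


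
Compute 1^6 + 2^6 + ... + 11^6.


This power sum has a closed form given by Faulhaber's formula
sum_{k=1}^{m} k^p = (1 / (p + 1)) * sum_{j=0}^{p} C(p + 1, j) B_j m^(p + 1 - j),
but for small m direct computation is fastest:
1 + 64 + 729 + 4096 + 15625 + 46656 + 117649 + 262144 + 531441 + 1000000 + 1771561 = 3749966.

3749966


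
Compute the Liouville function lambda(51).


The Liouville function is lambda(k) = (-1)^Omega(k), where Omega(k) counts the prime factors of k with multiplicity.
Factoring: 51 = 3 * 17, so Omega(51) = 2.
lambda(51) = (-1)^2 = 1.

1


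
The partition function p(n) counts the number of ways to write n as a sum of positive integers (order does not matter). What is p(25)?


Using the generating function prod_{k>=1} 1/(1-x^k), we compute p(25).
By dynamic programming over parts 1 through 25:
p(25) = 1958

1958


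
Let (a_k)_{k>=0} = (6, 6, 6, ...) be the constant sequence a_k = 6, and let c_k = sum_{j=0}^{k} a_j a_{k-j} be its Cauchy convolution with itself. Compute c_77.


Since a_j = 6 for all j >= 0, the convolution sum becomes
c_k = sum_{j=0}^{k} 6 * 6 = 36 * (k + 1).
Equivalently, the generating function of (a_k) is 6/(1 - x) and its square is 36/(1 - x)^2 = sum_{k>=0} 36(k + 1) x^k.
For k = 77: 36 * 78 = 2808.

2808


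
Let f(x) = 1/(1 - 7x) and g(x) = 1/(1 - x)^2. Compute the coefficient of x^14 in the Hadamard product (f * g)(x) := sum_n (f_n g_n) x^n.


f has coefficients f_k = 7^k. For g = 1/(1 - x)^2 the coefficient is g_k = C(k + 1, 1) = k + 1. The Hadamard coefficient is (f * g)_k = 7^k * (k + 1).
For k = 14: 7^14 * 15 = 678223072849 * 15 = 10173346092735.

10173346092735


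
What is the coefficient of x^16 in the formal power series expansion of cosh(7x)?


The Maclaurin series is cosh(t) = sum_{m>=0} t^(2m) / (2m)!, so substituting t = 7x, only even powers of x are nonzero, with coefficient of x^(2m) equal to 7^(2m) / (2m)!.
For x^16 the coefficient is 7^16/16! = 33232930569601/20922789888000 = 678223072849/426995712000.

678223072849/426995712000


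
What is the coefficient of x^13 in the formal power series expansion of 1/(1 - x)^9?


The negative binomial / multiset identity is
1/(1 - x)^r = sum_{k>=0} C(k + r - 1, r - 1) x^k.
Here r = 9 and k = 13, so the coefficient is
C(13 + 8, 8) = C(21, 8)
= 203490

203490


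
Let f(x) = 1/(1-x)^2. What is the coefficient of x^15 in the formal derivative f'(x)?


Differentiate: d/dx [ 1/(1-x)^r ] = r / (1-x)^(r+1).
Here r = 2, so f'(x) = 2 / (1-x)^3.
The expansion of 1/(1-x)^(r+1) has coefficient of x^n equal to C(n+r, r).
So the coefficient of x^15 in f'(x) is
2 * C(17, 2) = 2 * 136 = 272

272


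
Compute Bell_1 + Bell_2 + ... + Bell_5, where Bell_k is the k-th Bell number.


Recall Bell_k counts set partitions of a k-set (with Bell_0 = 1 by convention).
Bell_1 through Bell_5: 1, 2, 5, 15, 52
Sum = 1 + 2 + 5 + 15 + 52 = 75.

75


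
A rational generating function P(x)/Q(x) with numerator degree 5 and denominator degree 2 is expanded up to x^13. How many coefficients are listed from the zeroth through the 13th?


Expanding up to x^13 gives the coefficients for x^0, x^1, ..., x^13.
That is 13 + 1 = 14 coefficients in total.

14


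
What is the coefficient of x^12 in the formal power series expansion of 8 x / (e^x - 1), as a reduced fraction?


The exponential generating function for Bernoulli numbers is
x / (e^x - 1) = sum_{k>=0} B_k x^k / k!.
So the coefficient of x^12 in 8 x / (e^x - 1) is 8 B_12 / 12!.
Computing: B_12 = -691/2730, 12! = 479001600, giving
8 * -691/2730 / 479001600 = -691/163459296000.

-691/163459296000


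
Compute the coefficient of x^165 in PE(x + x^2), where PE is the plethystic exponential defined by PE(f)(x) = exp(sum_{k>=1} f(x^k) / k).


With f(x) = x + x^2, the exponent is sum_{k>=1} (x^k + x^(2k)) / k = -ln(1 - x) - ln(1 - x^2). Exponentiating:
PE(x + x^2) = 1 / ((1 - x)(1 - x^2)).
This is the generating function for partitions of n into parts of size 1 or 2. The number of 2's can be any j in 0..82, and the rest are 1's, so
[x^165] = floor(165/2) + 1 = 83.

83


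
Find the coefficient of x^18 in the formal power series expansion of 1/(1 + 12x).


Write 1/(1 + c x) = 1/(1 - (-c) x) and apply the geometric-series identity
1/(1 - y) = sum_{k>=0} y^k to get 1/(1 + c x) = sum_{k>=0} (-c)^k x^k.
So the coefficient of x^k is (-c)^k = (-1)^k * c^k.
Here c = 12 and k = 18:
(-12)^18 = 1 * 26623333280885243904 = 26623333280885243904

26623333280885243904


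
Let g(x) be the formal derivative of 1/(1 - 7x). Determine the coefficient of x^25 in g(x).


Differentiate termwise: d/dx sum_{k>=0} 7^k x^k = sum_{k>=1} k 7^k x^(k-1) = sum_{j>=0} (j+1) 7^(j+1) x^j.
Equivalently, d/dx [1/(1 - 7x)] = 7/(1 - 7x)^2.
For j = 25: 26 * 7^26 = 26 * 9387480337647754305649 = 244074488778841611946874.

244074488778841611946874


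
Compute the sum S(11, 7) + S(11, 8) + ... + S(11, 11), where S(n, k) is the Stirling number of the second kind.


By definition, S(n, k) counts partitions of an n-set into exactly k nonempty blocks.
Computing row n = 11 for k = 7..11:
S(11, k): 63987, 11880, 1155, 55, 1
Sum = 77078.

77078


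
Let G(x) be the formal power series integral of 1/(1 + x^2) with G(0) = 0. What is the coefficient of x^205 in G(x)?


1/(1 + x^2) = sum_{j>=0} (-1)^j x^(2j). Integrating termwise with G(0) = 0:
G(x) = sum_{j>=0} (-1)^j x^(2j+1) / (2j+1) = arctan(x).
Only odd powers are nonzero. For x^205 write 205 = 2*102 + 1, giving
(-1)^102 / 205 = 1/205 = 1/205.

1/205


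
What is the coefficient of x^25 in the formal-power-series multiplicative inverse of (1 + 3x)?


The inverse is 1/(1 + 3x). Apply the geometric identity 1/(1 - y) = sum_{k>=0} y^k with y = -3x:
1/(1 + 3x) = sum_{k>=0} (-3)^k x^k.
So the coefficient of x^25 is (-3)^25 = -847288609443.

-847288609443


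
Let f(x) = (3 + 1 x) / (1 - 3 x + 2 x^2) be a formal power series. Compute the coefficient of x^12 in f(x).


Write f(x) = sum_{k>=0} a_k x^k. Multiplying both sides by 1 - 3 x + 2 x^2 gives
(1 - 3 x + 2 x^2) sum_{k>=0} a_k x^k = 3 + 1 x.
Matching coefficients:
 x^0: a_0 = 3
 x^1: a_1 - 3 a_0 = 1  =>  a_1 = 3*3 + 1 = 10
 x^k (k >= 2): a_k = 3 a_{k-1} - 2 a_{k-2}.
Iterating: a_2 = 24, a_3 = 52, a_4 = 108, a_5 = 220, a_6 = 444, a_7 = 892, a_8 = 1788, a_9 = 3580, a_10 = 7164, a_11 = 14332, a_12 = 28668.
So the coefficient of x^12 is 28668.

28668


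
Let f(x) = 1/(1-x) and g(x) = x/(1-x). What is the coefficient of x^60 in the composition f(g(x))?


First simplify the composition: f(g(x)) = 1/(1 - x/(1-x)) = (1-x)/((1-x) - x) = (1-x)/(1-2x).
Now extract the coefficient. Write (1-x)/(1-2x) = 1/(1-2x) - x/(1-2x).
The coefficient of x^n in 1/(1-2x) is 2^n, and in x/(1-2x) is 2^(n-1) (for n >= 1).
So the coefficient of x^60 is 2^60 - 2^59 = 1152921504606846976 - 576460752303423488 = 576460752303423488.

576460752303423488


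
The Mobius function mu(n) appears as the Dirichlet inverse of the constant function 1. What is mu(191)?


191 = 191 (all distinct primes).
mu(191) = (-1)^1 = -1

-1


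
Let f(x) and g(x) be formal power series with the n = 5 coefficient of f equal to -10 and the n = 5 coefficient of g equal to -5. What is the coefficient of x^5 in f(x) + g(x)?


Addition of formal power series is termwise.
The coefficient of x^5 in f + g = -10 + -5
= -15

-15


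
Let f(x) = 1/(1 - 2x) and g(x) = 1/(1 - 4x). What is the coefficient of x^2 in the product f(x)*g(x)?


The coefficient of x^n in f*g is the Cauchy product: sum_{k=0}^{n} a^k * b^(n-k).
With a=2, b=4, n=2:
sum_{k=0}^{2} 2^k * 4^(2-k)
= 28

28


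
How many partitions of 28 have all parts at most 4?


Using the generating function (1-x)^(-1)(1-x^2)^(-1)...(1-x^4)^(-1),
the coefficient of x^28 counts these restricted partitions.
Result = 249

249


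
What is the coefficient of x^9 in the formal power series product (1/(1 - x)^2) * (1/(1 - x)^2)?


Combine the factors: (1/(1 - x)^2) * (1/(1 - x)^2) = 1/(1 - x)^4.
Then use 1/(1 - x)^r = sum_{k>=0} C(k + r - 1, r - 1) x^k with r = 4 and k = 9:
C(12, 3) = 220.

220


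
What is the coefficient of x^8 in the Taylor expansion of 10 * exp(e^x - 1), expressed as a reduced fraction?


exp(e^x - 1) = sum_{k>=0} Bell_k x^k / k!, where Bell_k is the k-th Bell number.
So the coefficient of x^8 is 10 * Bell_8 / 8!.
Computing: Bell_8 = 4140 and 8! = 40320, giving
10 * 4140/40320 = 115/112.

115/112


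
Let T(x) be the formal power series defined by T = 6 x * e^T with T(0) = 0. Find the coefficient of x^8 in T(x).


Apply the Lagrange inversion formula: if T = 6 x * phi(T) with phi(t) = e^t, then
[x^n] T = 6^n * (1/n) [t^(n-1)] phi(t)^n = 6^n * (1/n) [t^(n-1)] e^(n t) = 6^n * (1/n) * n^(n-1) / (n-1)! = 6^n * n^(n-1) / n!.
When c = 1 this is the Cayley count of rooted labeled trees on n vertices, divided by n!.
For n = 8: 6^8 * 8^7 / 8! = 1679616 * 2097152/40320 = 3057647616/35.

3057647616/35


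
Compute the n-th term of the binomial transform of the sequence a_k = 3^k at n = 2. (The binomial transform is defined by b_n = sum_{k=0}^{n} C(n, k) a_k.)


With a_k = 3^k, b_n = sum_{k=0}^{n} C(n, k) 3^k = (1 + 3)^n by the binomial theorem.
For n = 2: (1 + 3)^2 = 4^2 = 16.

16


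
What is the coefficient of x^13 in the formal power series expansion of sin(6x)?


The Maclaurin series is sin(t) = sum_{k>=0} (-1)^k t^(2k+1) / (2k+1)!, so substituting t = 6x, only odd powers of x are nonzero, with coefficient of x^(2k+1) equal to (-1)^k 6^(2k+1) / (2k+1)!.
Write 13 = 2*6 + 1, giving the coefficient (-1)^6 * 6^13 / 13! = 13060694016/6227020800 = 52488/25025.

52488/25025


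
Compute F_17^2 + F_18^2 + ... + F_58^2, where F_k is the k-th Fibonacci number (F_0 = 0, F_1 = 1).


There is a standard identity sum_{k=0}^{N} F_k^2 = F_N * F_{N+1} (proved inductively from the telescoping relation F_k^2 = F_k F_{k+1} - F_{k-1} F_k). Then
sum_{k=17}^{58} F_k^2 = F_58 F_59 - F_16 F_17.
Computing: F_58 = 591286729879, F_59 = 956722026041, F_16 = 987, F_17 = 1597.
Sum = 591286729879 * 956722026041 - 987 * 1597 = 565697038180994369202800.

565697038180994369202800


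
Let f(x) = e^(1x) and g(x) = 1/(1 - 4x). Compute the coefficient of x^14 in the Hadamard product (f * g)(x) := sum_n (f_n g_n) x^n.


Expanding: f_k = 1^k/k! (from e^(1x)) and g_k = 4^k (from 1/(1 - 4x)). So the Hadamard coefficient (f * g)_k = 1^k 4^k / k! = (4)^k / k!.
For k = 14: 4^14/14! = 268435456/87178291200 = 131072/42567525.

131072/42567525
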